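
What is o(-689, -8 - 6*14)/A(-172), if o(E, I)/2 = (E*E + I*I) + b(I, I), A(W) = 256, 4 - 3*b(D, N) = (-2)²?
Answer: 483185/128 ≈ 3774.9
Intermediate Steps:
b(D, N) = 0 (b(D, N) = 4/3 - ⅓*(-2)² = 4/3 - ⅓*4 = 4/3 - 4/3 = 0)
o(E, I) = 2*E² + 2*I² (o(E, I) = 2*((E*E + I*I) + 0) = 2*((E² + I²) + 0) = 2*(E² + I²) = 2*E² + 2*I²)
o(-689, -8 - 6*14)/A(-172) = (2*(-689)² + 2*(-8 - 6*14)²)/256 = (2*474721 + 2*(-8 - 84)²)*(1/256) = (949442 + 2*(-92)²)*(1/256) = (949442 + 2*8464)*(1/256) = (949442 + 16928)*(1/256) = 966370*(1/256) = 483185/128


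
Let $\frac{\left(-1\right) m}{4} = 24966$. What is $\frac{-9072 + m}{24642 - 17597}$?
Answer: $- \frac{108936}{7045} \approx -15.463$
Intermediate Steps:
$m = -99864$ ($m = \left(-4\right) 24966 = -99864$)
$\frac{-9072 + m}{24642 - 17597} = \frac{-9072 - 99864}{24642 - 17597} = - \frac{108936}{7045}$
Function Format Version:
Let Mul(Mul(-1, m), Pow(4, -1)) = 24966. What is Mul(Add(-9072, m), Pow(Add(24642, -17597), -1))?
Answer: Rational(-108936, 7045) ≈ -15.463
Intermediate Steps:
m = -99864 (m = Mul(-4, 24966) = -99864)
Mul(Add(-9072, m), Pow(Add(24642, -17597), -1)) = Mul(Add(-9072, -99864), Pow(Add(24642, -17597), -1)) = Mul(-108936, Pow(7045, -1)) = Mul(-108936, Rational(1, 7045)) = Rational(-108936, 7045)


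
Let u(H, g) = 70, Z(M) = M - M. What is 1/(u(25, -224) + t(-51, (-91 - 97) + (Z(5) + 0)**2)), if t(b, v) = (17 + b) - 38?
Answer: -1/2 ≈ -0.50000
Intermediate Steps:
Z(M) = 0
t(b, v) = -21 + b
1/(u(25, -224) + t(-51, (-91 - 97) + (Z(5) + 0)**2)) = 1/(70 + (-21 - 51)) = 1/(70 - 72) = 1/(-2) = -1/2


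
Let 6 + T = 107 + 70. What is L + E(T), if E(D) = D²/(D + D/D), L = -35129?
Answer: -6012947/172 ≈ -34959.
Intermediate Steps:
T = 171 (T = -6 + (107 + 70) = -6 + 177 = 171)
E(D) = D²/(1 + D) (E(D) = D²/(D + 1) = D²/(1 + D))
L + E(T) = -35129 + 171²/(1 + 171) = -35129 + 29241/172 = -6012947/172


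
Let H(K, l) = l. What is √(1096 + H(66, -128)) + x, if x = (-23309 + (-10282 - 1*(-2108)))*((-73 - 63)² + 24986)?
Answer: -1368943806 + 22*√2 ≈ -1.3689e+9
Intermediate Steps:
x = -1368943806 (x = (-23309 + (-10282 + 2108))*((-136)² + 24986) = (-23309 - 8174)*(18496 + 24986) = -31483*43482 = -1368943806)
√(1096 + H(66, -128)) + x = √(1096 - 128) - 1368943806 = √968 - 1368943806 = 22*√2 - 1368943806 = -1368943806 + 22*√2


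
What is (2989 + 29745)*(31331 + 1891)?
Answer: 1087488948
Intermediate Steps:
(2989 + 29745)*(31331 + 1891) = 32734*33222 = 1087488948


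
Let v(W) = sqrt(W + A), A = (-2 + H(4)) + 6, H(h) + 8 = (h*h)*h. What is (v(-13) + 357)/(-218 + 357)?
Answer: 357/139 + sqrt(47)/139 ≈ 2.6177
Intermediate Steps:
H(h) = -8 + h**3 (H(h) = -8 + (h*h)*h = -8 + h**2*h = -8 + h**3)
A = 60 (A = (-2 + (-8 + 4**3)) + 6 = (-2 + (-8 + 64)) + 6 = (-2 + 56) + 6 = 54 + 6 = 60)
v(W) = sqrt(60 + W) (v(W) = sqrt(W + 60) = sqrt(60 + W))
(v(-13) + 357)/(-218 + 357) = (sqrt(60 - 13) + 357)/(-218 + 357) = (sqrt(47) + 357)/139 = (357 + sqrt(47))*(1/139) = 357/139 + sqrt(47)/139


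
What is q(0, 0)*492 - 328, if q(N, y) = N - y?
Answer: -328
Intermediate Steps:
q(0, 0)*492 - 328 = (0 - 1*0)*492 - 328 = (0 + 0)*492 - 328 = 0*492 - 328 = 0 - 328 = -328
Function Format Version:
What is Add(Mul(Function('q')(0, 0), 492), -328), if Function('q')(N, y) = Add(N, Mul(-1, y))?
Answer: -328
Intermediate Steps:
Add(Mul(Function('q')(0, 0), 492), -328) = Add(Mul(Add(0, Mul(-1, 0)), 492), -328) = Add(Mul(Add(0, 0), 492), -328) = Add(Mul(0, 492), -328) = Add(0, -328) = -328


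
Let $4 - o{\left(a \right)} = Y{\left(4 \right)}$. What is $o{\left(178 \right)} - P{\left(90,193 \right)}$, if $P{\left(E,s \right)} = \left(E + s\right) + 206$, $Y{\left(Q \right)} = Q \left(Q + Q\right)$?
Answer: $-517$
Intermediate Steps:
$Y{\left(Q \right)} = 2 Q^{2}$ ($Y{\left(Q \right)} = Q 2 Q = 2 Q^{2}$)
$P{\left(E,s \right)} = 206 + E + s$
$o{\left(a \right)} = -28$ ($o{\left(a \right)} = 4 - 2 \cdot 4^{2} = 4 - 2 \cdot 16 = 4 - 32 = -28$)
$o{\left(178 \right)} - P{\left(90,193 \right)} = -28 - \left(206 + 90 + 193\right) = -28 - 489 = -517$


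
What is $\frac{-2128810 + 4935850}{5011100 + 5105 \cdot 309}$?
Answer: $\frac{561408}{1317709} \approx 0.42605$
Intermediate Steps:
$\frac{-2128810 + 4935850}{5011100 + 5105 \cdot 309} = \frac{2807040}{5011100 + 1577445} = \frac{2807040}{6588545} = 2807040 \cdot \frac{1}{6588545} = \frac{561408}{1317709}$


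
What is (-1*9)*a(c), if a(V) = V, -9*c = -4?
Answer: -4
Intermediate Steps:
c = 4/9 (c = -⅑*(-4) = 4/9 ≈ 0.44444)
(-1*9)*a(c) = -1*9*(4/9) = -9*4/9 = -4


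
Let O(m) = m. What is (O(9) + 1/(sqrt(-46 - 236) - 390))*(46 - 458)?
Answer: -94145296/25397 + 206*I*sqrt(282)/76191 ≈ -3706.9 + 0.045403*I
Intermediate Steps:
(O(9) + 1/(sqrt(-46 - 236) - 390))*(46 - 458) = (9 + 1/(sqrt(-46 - 236) - 390))*(46 - 458) = (9 + 1/(sqrt(-282) - 390))*(-412) = (9 + 1/(I*sqrt(282) - 390))*(-412) = (9 + 1/(-390 + I*sqrt(282)))*(-412) = -3708 - 412/(-390 + I*sqrt(282))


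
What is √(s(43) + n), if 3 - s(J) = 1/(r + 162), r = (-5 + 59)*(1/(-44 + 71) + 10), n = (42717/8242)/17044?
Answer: √7160663335817508517/1545243128 ≈ 1.7317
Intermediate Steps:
n = 42717/140476648 (n = (42717*(1/8242))*(1/17044) = (42717/8242)*(1/17044) = 42717/140476648 ≈ 0.00030409)
r = 542 (r = 54*(1/27 + 10) = 54*(271/27) = 542)
s(J) = 2111/704 (s(J) = 3 - 1/(542 + 162) = 3 - 1/704 = 2111/704)
√(s(43) + n) = √(2111/704 + 42717/140476648) = √(37072034587/12361945024) = √7160663335817508517/1545243128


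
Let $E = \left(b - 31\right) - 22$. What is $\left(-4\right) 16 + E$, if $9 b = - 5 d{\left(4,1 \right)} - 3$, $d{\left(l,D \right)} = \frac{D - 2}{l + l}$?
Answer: $- \frac{8443}{72} \approx -117.26$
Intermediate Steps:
$d{\left(l,D \right)} = \frac{-2 + D}{2 l}$
$b = - \frac{19}{72}$ ($b = \frac{- 5 \frac{-2 + 1}{2 \cdot 4} - 3}{9} = \frac{- 5 \cdot \frac{1}{2} \cdot \frac{1}{4} \left(-1\right) - 3}{9} = \frac{\left(-5\right) \left(- \frac{1}{8}\right) - 3}{9} = \frac{\frac{5}{8} - 3}{9} = \frac{1}{9} \left(- \frac{19}{8}\right) = - \frac{19}{72} \approx -0.26389$)
$E = - \frac{3835}{72}$ ($E = \left(- \frac{19}{72} - 31\right) - 22 = - \frac{2251}{72} - 22 = - \frac{3835}{72} \approx -53.264$)
$\left(-4\right) 16 + E = \left(-4\right) 16 - \frac{3835}{72} = -64 - \frac{3835}{72} = - \frac{8443}{72}$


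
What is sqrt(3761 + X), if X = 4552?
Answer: sqrt(8313) ≈ 91.176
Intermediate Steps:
sqrt(3761 + X) = sqrt(3761 + 4552) = sqrt(8313)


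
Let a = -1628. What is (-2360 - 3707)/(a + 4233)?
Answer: -6067/2605 ≈ -2.3290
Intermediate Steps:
(-2360 - 3707)/(a + 4233) = (-2360 - 3707)/(-1628 + 4233) = -6067/2605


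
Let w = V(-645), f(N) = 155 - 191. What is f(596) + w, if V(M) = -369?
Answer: -405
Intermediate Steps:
f(N) = -36
w = -369
f(596) + w = -36 - 369 = -405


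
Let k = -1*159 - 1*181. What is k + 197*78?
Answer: 15026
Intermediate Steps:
k = -340 (k = -159 - 181 = -340)
k + 197*78 = -340 + 197*78 = -340 + 15366 = 15026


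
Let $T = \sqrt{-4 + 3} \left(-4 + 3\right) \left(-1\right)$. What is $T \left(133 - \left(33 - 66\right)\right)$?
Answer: $166 i \approx 166.0 i$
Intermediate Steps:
$T = i$ ($T = \sqrt{-1} \left(-1\right) \left(-1\right) = i \left(-1\right) \left(-1\right) = - i \left(-1\right) = i \approx 1.0 i$)
$T \left(133 - \left(33 - 66\right)\right) = i \left(133 - \left(33 - 66\right)\right) = i \left(133 - -33\right) = i \left(133 + \left(-33 + 66\right)\right) = i \left(133 + 33\right) = i 166 = 166 i$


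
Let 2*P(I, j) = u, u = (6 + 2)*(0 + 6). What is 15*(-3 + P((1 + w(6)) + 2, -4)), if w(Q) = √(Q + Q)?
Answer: 315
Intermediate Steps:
w(Q) = √2*√Q (w(Q) = √(2*Q) = √2*√Q)
u = 48 (u = 8*6 = 48)
P(I, j) = 24 (P(I, j) = (½)*48 = 24)
15*(-3 + P((1 + w(6)) + 2, -4)) = 15*(-3 + 24) = 15*21 = 315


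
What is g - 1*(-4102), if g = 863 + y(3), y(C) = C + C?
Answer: 4971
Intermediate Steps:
y(C) = 2*C
g = 869 (g = 863 + 2*3 = 863 + 6 = 869)
g - 1*(-4102) = 869 - 1*(-4102) = 869 + 4102 = 4971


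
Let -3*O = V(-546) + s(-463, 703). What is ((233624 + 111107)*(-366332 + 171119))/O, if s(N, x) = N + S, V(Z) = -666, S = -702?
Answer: -201887918109/1831 ≈ -1.1026e+8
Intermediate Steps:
s(N, x) = -702 + N (s(N, x) = N - 702 = -702 + N)
O = 1831/3 (O = -(-666 + (-702 - 463))/3 = -(-666 - 1165)/3 = -⅓*(-1831) = 1831/3 ≈ 610.33)
((233624 + 111107)*(-366332 + 171119))/O = ((233624 + 111107)*(-366332 + 171119))/(1831/3) = (344731*(-195213))*(3/1831) = -67295972703*3/1831 = -201887918109/1831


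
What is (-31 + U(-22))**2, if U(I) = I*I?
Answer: 205209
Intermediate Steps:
U(I) = I**2
(-31 + U(-22))**2 = (-31 + (-22)**2)**2 = (-31 + 484)**2 = 453**2 = 205209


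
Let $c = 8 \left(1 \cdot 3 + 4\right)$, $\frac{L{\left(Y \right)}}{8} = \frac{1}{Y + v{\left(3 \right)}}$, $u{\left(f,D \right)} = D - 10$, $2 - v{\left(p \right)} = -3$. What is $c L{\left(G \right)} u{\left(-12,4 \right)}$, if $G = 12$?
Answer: $- \frac{2688}{17} \approx -158.12$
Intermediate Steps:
$v{\left(p \right)} = 5$ ($v{\left(p \right)} = 2 - -3 = 2 + 3 = 5$)
$u{\left(f,D \right)} = -10 + D$
$L{\left(Y \right)} = \frac{8}{5 + Y}$ ($L{\left(Y \right)} = \frac{8}{Y + 5} = \frac{8}{5 + Y}$)
$c = 56$ ($c = 8 \left(3 + 4\right) = 8 \cdot 7 = 56$)
$c L{\left(G \right)} u{\left(-12,4 \right)} = 56 \frac{8}{5 + 12} \left(-10 + 4\right) = 56 \cdot \frac{8}{17} \left(-6\right) = \frac{448}{17} \left(-6\right) = - \frac{2688}{17}$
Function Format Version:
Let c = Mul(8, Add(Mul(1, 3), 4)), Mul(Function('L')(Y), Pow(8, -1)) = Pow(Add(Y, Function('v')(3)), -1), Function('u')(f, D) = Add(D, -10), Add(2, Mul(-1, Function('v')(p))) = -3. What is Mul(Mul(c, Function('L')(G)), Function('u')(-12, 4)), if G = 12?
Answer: Rational(-2688, 17) ≈ -158.12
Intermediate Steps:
Function('v')(p) = 5 (Function('v')(p) = Add(2, Mul(-1, -3)) = Add(2, 3) = 5)
Function('u')(f, D) = Add(-10, D)
Function('L')(Y) = Mul(8, Pow(Add(5, Y), -1)) (Function('L')(Y) = Mul(8, Pow(Add(Y, 5), -1)) = Mul(8, Pow(Add(5, Y), -1)))
c = 56 (c = Mul(8, Add(3, 4)) = Mul(8, 7) = 56)
Mul(Mul(c, Function('L')(G)), Function('u')(-12, 4)) = Mul(Mul(56, Mul(8, Pow(Add(5, 12), -1))), Add(-10, 4)) = Mul(Mul(56, Mul(8, Pow(17, -1))), -6) = Mul(Mul(56, Mul(8, Rational(1, 17))), -6) = Mul(Mul(56, Rational(8, 17)), -6) = Mul(Rational(448, 17), -6) = Rational(-2688, 17)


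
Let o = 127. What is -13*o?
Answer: -1651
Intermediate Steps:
-13*o = -13*127 = -1651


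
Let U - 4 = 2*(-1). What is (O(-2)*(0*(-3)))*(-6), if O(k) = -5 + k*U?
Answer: 0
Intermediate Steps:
U = 2 (U = 4 + 2*(-1) = 4 - 2 = 2)
O(k) = -5 + 2*k (O(k) = -5 + k*2 = -5 + 2*k)
(O(-2)*(0*(-3)))*(-6) = ((-5 + 2*(-2))*(0*(-3)))*(-6) = ((-5 - 4)*0)*(-6) = -9*0*(-6) = 0*(-6) = 0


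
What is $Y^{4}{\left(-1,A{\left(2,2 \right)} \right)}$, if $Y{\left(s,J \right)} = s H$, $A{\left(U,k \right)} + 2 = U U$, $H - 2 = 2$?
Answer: $256$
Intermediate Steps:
$H = 4$ ($H = 2 + 2 = 4$)
$A{\left(U,k \right)} = -2 + U^{2}$ ($A{\left(U,k \right)} = -2 + U U = -2 + U^{2}$)
$Y{\left(s,J \right)} = 4 s$ ($Y{\left(s,J \right)} = s 4 = 4 s$)
$Y^{4}{\left(-1,A{\left(2,2 \right)} \right)} = \left(4 \left(-1\right)\right)^{4} = \left(-4\right)^{4} = 256$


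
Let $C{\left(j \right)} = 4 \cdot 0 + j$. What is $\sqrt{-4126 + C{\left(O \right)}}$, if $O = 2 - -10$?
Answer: $11 i \sqrt{34} \approx 64.141 i$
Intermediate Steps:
$O = 12$ ($O = 2 + 10 = 12$)
$C{\left(j \right)} = j$ ($C{\left(j \right)} = 0 + j = j$)
$\sqrt{-4126 + C{\left(O \right)}} = \sqrt{-4126 + 12} = \sqrt{-4114} = 11 i \sqrt{34}$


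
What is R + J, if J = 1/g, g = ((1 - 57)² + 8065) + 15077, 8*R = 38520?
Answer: 126528571/26278 ≈ 4815.0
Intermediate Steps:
R = 4815 (R = (⅛)*38520 = 4815)
g = 26278 (g = ((-56)² + 8065) + 15077 = (3136 + 8065) + 15077 = 11201 + 15077 = 26278)
J = 1/26278 ≈ 3.8055e-5
R + J = 4815 + 1/26278 = 126528571/26278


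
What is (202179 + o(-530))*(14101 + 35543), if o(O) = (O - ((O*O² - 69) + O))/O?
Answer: -1035628423578/265 ≈ -3.9080e+9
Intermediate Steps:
o(O) = (69 - O³)/O (o(O) = (O - ((O³ - 69) + O))/O = (O - ((-69 + O³) + O))/O = (O - (-69 + O + O³))/O = (O + (69 - O - O³))/O = (69 - O³)/O)
(202179 + o(-530))*(14101 + 35543) = (202179 + (69 - 1*(-530)³)/(-530))*(14101 + 35543) = (202179 - (69 - 1*(-148877000))/530)*49644 = (202179 - (69 + 148877000)/530)*49644 = (202179 - 1/530*148877069)*49644 = (202179 - 148877069/530)*49644 = -41722199/530*49644 = -1035628423578/265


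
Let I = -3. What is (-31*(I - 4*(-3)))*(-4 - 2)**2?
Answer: -10044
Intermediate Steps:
(-31*(I - 4*(-3)))*(-4 - 2)**2 = (-31*(-3 - 4*(-3)))*(-4 - 2)**2 = -31*(-3 + 12)*(-6)**2 = -31*9*36 = -279*36 = -10044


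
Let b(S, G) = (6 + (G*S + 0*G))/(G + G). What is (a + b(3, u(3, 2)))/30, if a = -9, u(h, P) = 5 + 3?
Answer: -19/80 ≈ -0.23750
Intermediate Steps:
u(h, P) = 8
b(S, G) = (6 + G*S)/(2*G) (b(S, G) = (6 + (G*S + 0))/((2*G)) = (6 + G*S)*(1/(2*G)) = (6 + G*S)/(2*G))
(a + b(3, u(3, 2)))/30 = (-9 + ((½)*3 + 3/8))/30 = (-9 + (3/2 + 3*(⅛)))/30 = (-9 + (3/2 + 3/8))/30 = (-9 + 15/8)/30 = (1/30)*(-57/8) = -19/80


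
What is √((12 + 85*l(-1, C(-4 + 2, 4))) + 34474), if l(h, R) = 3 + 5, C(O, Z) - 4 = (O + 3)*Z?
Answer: √35166 ≈ 187.53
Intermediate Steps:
C(O, Z) = 4 + Z*(3 + O) (C(O, Z) = 4 + (O + 3)*Z = 4 + (3 + O)*Z = 4 + Z*(3 + O))
l(h, R) = 8
√((12 + 85*l(-1, C(-4 + 2, 4))) + 34474) = √((12 + 85*8) + 34474) = √((12 + 680) + 34474) = √(692 + 34474) = √35166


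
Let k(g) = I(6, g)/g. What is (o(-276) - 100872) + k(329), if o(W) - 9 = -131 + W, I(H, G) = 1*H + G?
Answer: -33317495/329 ≈ -1.0127e+5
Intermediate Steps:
I(H, G) = G + H (I(H, G) = H + G = G + H)
o(W) = -122 + W (o(W) = 9 + (-131 + W) = -122 + W)
k(g) = (6 + g)/g (k(g) = (g + 6)/g = (6 + g)/g)
(o(-276) - 100872) + k(329) = ((-122 - 276) - 100872) + (6 + 329)/329 = (-398 - 100872) + (1/329)*335 = -101270 + 335/329 = -33317495/329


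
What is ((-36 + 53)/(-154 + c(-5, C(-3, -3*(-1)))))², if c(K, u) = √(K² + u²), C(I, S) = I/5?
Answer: 7225/(770 - √634)² ≈ 0.013024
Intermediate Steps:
C(I, S) = I/5 (C(I, S) = I*(⅕) = I/5)
((-36 + 53)/(-154 + c(-5, C(-3, -3*(-1)))))² = ((-36 + 53)/(-154 + √((-5)² + ((⅕)*(-3))²)))² = (17/(-154 + √(25 + (-⅗)²)))² = (17/(-154 + √(25 + 9/25)))² = (17/(-154 + √(634/25)))² = (17/(-154 + √634/5))² = 289/(-154 + √634/5)²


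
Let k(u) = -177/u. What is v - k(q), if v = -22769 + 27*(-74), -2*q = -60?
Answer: -247611/10 ≈ -24761.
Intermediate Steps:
q = 30 (q = -½*(-60) = 30)
v = -24767 (v = -22769 - 1998 = -24767)
v - k(q) = -24767 - (-177)/30 = -24767 - 1*(-59/10) = -24767 + 59/10 = -247611/10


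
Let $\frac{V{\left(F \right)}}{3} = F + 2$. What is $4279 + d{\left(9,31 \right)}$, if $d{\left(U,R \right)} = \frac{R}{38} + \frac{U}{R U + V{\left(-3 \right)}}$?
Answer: $\frac{7481175}{1748} \approx 4279.9$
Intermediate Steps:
$V{\left(F \right)} = 6 + 3 F$ ($V{\left(F \right)} = 3 \left(F + 2\right) = 3 \left(2 + F\right) = 6 + 3 F$)
$d{\left(U,R \right)} = \frac{R}{38} + \frac{U}{-3 + R U}$ ($d{\left(U,R \right)} = \frac{R}{38} + \frac{U}{R U + \left(6 + 3 \left(-3\right)\right)} = R \frac{1}{38} + \frac{U}{R U + \left(6 - 9\right)} = \frac{R}{38} + \frac{U}{R U - 3} = \frac{R}{38} + \frac{U}{-3 + R U}$)
$4279 + d{\left(9,31 \right)} = 4279 + \frac{\left(-3\right) 31 + 38 \cdot 9 + 9 \cdot 31^{2}}{38 \left(-3 + 31 \cdot 9\right)} = 4279 + \frac{-93 + 342 + 9 \cdot 961}{38 \left(-3 + 279\right)} = 4279 + \frac{-93 + 342 + 8649}{38 \cdot 276} = 4279 + \frac{1}{38} \cdot \frac{1}{276} \cdot 8898 = 4279 + \frac{1483}{1748} = \frac{7481175}{1748}$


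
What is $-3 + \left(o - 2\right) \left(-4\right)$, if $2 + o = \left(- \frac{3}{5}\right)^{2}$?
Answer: $\frac{289}{25} \approx 11.56$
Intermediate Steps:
$o = - \frac{41}{25}$ ($o = -2 + \left(- \frac{3}{5}\right)^{2} = -2 + \frac{9}{25} = - \frac{41}{25} \approx -1.64$)
$-3 + \left(o - 2\right) \left(-4\right) = -3 + \left(- \frac{41}{25} - 2\right) \left(-4\right) = -3 - - \frac{364}{25} = -3 + \frac{364}{25} = \frac{289}{25}$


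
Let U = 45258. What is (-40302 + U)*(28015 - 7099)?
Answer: 103659696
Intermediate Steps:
(-40302 + U)*(28015 - 7099) = (-40302 + 45258)*(28015 - 7099) = 4956*20916 = 103659696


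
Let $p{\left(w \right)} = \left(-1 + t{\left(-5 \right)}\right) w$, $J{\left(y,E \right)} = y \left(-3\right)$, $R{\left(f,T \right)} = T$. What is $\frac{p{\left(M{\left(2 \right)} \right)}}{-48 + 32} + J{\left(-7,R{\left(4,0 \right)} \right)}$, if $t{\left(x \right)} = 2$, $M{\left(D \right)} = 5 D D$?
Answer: $\frac{79}{4} \approx 19.75$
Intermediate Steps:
$M{\left(D \right)} = 5 D^{2}$
$J{\left(y,E \right)} = - 3 y$
$p{\left(w \right)} = w$ ($p{\left(w \right)} = \left(-1 + 2\right) w = 1 w = w$)
$\frac{p{\left(M{\left(2 \right)} \right)}}{-48 + 32} + J{\left(-7,R{\left(4,0 \right)} \right)} = \frac{5 \cdot 2^{2}}{-48 + 32} - -21 = \frac{5 \cdot 4}{-16} + 21 = \left(- \frac{1}{16}\right) 20 + 21 = - \frac{5}{4} + 21 = \frac{79}{4}$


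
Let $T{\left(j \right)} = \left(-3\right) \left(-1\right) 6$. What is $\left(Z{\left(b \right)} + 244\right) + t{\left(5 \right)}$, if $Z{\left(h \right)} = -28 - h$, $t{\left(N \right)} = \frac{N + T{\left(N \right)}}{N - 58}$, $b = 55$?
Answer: $\frac{8510}{53} \approx 160.57$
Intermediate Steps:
$T{\left(j \right)} = 18$ ($T{\left(j \right)} = 3 \cdot 6 = 18$)
$t{\left(N \right)} = \frac{18 + N}{-58 + N}$ ($t{\left(N \right)} = \frac{N + 18}{N - 58} = \frac{18 + N}{-58 + N}$)
$\left(Z{\left(b \right)} + 244\right) + t{\left(5 \right)} = \left(\left(-28 - 55\right) + 244\right) + \frac{18 + 5}{-58 + 5} = \left(\left(-28 - 55\right) + 244\right) + \frac{1}{-53} \cdot 23 = \left(-83 + 244\right) - \frac{23}{53} = 161 - \frac{23}{53} = \frac{8510}{53}$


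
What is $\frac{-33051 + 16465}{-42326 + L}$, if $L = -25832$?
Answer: $\frac{8293}{34079} \approx 0.24335$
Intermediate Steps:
$\frac{-33051 + 16465}{-42326 + L} = \frac{-33051 + 16465}{-42326 - 25832} = - \frac{16586}{-68158} = \left(-16586\right) \left(- \frac{1}{68158}\right) = \frac{8293}{34079}$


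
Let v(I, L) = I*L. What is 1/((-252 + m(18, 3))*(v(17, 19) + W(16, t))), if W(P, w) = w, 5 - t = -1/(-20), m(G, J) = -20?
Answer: -5/446012 ≈ -1.1210e-5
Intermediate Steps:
t = 99/20 (t = 5 - (-1)/(-20) = 5 - (-1)*(-1)/20 = 5 - 1*1/20 = 5 - 1/20 = 99/20 ≈ 4.9500)
1/((-252 + m(18, 3))*(v(17, 19) + W(16, t))) = 1/((-252 - 20)*(17*19 + 99/20)) = 1/(-272*(323 + 99/20)) = 1/(-272*6559/20) = 1/(-446012/5) = -5/446012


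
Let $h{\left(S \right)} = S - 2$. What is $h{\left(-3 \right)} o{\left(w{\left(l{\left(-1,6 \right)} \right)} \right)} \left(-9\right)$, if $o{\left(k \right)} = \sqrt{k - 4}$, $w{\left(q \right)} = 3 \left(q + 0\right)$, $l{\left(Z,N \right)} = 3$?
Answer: $45 \sqrt{5} \approx 100.62$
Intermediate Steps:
$w{\left(q \right)} = 3 q$
$o{\left(k \right)} = \sqrt{-4 + k}$
$h{\left(S \right)} = -2 + S$
$h{\left(-3 \right)} o{\left(w{\left(l{\left(-1,6 \right)} \right)} \right)} \left(-9\right) = \left(-2 - 3\right) \sqrt{-4 + 3 \cdot 3} \left(-9\right) = - 5 \sqrt{-4 + 9} \left(-9\right) = - 5 \sqrt{5} \left(-9\right) = 45 \sqrt{5}$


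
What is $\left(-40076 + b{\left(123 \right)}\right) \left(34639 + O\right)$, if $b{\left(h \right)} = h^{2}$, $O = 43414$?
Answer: $-1947188191$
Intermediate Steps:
$\left(-40076 + b{\left(123 \right)}\right) \left(34639 + O\right) = \left(-40076 + 123^{2}\right) \left(34639 + 43414\right) = \left(-40076 + 15129\right) 78053 = \left(-24947\right) 78053 = -1947188191$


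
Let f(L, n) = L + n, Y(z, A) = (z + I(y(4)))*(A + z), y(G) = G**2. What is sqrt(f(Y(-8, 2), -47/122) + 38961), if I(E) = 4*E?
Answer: sqrt(574888766)/122 ≈ 196.53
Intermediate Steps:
Y(z, A) = (64 + z)*(A + z) (Y(z, A) = (z + 4*4**2)*(A + z) = (z + 4*16)*(A + z) = (z + 64)*(A + z) = (64 + z)*(A + z))
sqrt(f(Y(-8, 2), -47/122) + 38961) = sqrt((((-8)**2 + 64*2 + 64*(-8) + 2*(-8)) - 47/122) + 38961) = sqrt(((64 + 128 - 512 - 16) - 47*1/122) + 38961) = sqrt((-336 - 47/122) + 38961) = sqrt(-41039/122 + 38961) = sqrt(4712203/122) = sqrt(574888766)/122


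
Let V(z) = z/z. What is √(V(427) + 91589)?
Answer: √91590 ≈ 302.64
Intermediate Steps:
V(z) = 1
√(V(427) + 91589) = √(1 + 91589) = √91590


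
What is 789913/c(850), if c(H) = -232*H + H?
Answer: -789913/196350 ≈ -4.0230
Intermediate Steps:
c(H) = -231*H
789913/c(850) = 789913/((-231*850)) = 789913/(-196350) = 789913*(-1/196350) = -789913/196350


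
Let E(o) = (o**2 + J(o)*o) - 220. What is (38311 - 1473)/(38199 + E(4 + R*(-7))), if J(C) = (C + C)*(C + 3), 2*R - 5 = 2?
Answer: 73676/47381 ≈ 1.5550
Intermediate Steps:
R = 7/2 (R = 5/2 + (1/2)*2 = 5/2 + 1 = 7/2 ≈ 3.5000)
J(C) = 2*C*(3 + C) (J(C) = (2*C)*(3 + C) = 2*C*(3 + C))
E(o) = -220 + o**2 + 2*o**2*(3 + o) (E(o) = (o**2 + (2*o*(3 + o))*o) - 220 = (o**2 + 2*o**2*(3 + o)) - 220 = -220 + o**2 + 2*o**2*(3 + o))
(38311 - 1473)/(38199 + E(4 + R*(-7))) = (38311 - 1473)/(38199 + (-220 + 2*(4 + (7/2)*(-7))**3 + 7*(4 + (7/2)*(-7))**2)) = 36838/(38199 + (-220 + 2*(4 - 49/2)**3 + 7*(4 - 49/2)**2)) = 36838/(38199 + (-220 + 2*(-41/2)**3 + 7*(-41/2)**2)) = 36838/(38199 + (-220 + 2*(-68921/8) + 7*(1681/4))) = 36838/(38199 + (-220 - 68921/4 + 11767/4)) = 36838/(38199 - 29017/2) = 36838/(47381/2) = 36838*(2/47381) = 73676/47381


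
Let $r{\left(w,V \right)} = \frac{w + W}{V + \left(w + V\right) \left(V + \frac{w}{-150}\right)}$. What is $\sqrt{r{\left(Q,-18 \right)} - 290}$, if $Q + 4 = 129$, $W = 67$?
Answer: $\frac{i \sqrt{43170577538}}{12199} \approx 17.032 i$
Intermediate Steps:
$Q = 125$ ($Q = -4 + 129 = 125$)
$r{\left(w,V \right)} = \frac{67 + w}{V + \left(V + w\right) \left(V - \frac{w}{150}\right)}$ ($r{\left(w,V \right)} = \frac{w + 67}{V + \left(w + V\right) \left(V + \frac{w}{-150}\right)} = \frac{67 + w}{V + \left(V + w\right) \left(V + w \left(- \frac{1}{150}\right)\right)} = \frac{67 + w}{V + \left(V + w\right) \left(V - \frac{w}{150}\right)}$)
$\sqrt{r{\left(Q,-18 \right)} - 290} = \sqrt{\frac{150 \left(67 + 125\right)}{- 125^{2} + 150 \left(-18\right) + 150 \left(-18\right)^{2} + 149 \left(-18\right) 125} - 290} = \sqrt{150 \frac{1}{\left(-1\right) 15625 - 2700 + 150 \cdot 324 - 335250} \cdot 192 - 290} = \sqrt{150 \frac{1}{-15625 - 2700 + 48600 - 335250} \cdot 192 - 290} = \sqrt{150 \frac{1}{-304975} \cdot 192 - 290} = \sqrt{150 \left(- \frac{1}{304975}\right) 192 - 290} = \sqrt{- \frac{1152}{12199} - 290} = \sqrt{- \frac{3538862}{12199}} = \frac{i \sqrt{43170577538}}{12199}$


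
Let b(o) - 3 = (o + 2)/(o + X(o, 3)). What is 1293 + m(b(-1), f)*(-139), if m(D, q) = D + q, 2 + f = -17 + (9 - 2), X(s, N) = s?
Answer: 5227/2 ≈ 2613.5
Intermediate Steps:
f = -12 (f = -2 + (-17 + (9 - 2)) = -2 + (-17 + 7) = -2 - 10 = -12)
b(o) = 3 + (2 + o)/(2*o) (b(o) = 3 + (o + 2)/(o + o) = 3 + (2 + o)/((2*o)) = 3 + (2 + o)*(1/(2*o)) = 3 + (2 + o)/(2*o))
1293 + m(b(-1), f)*(-139) = 1293 + ((7/2 + 1/(-1)) - 12)*(-139) = 1293 + ((7/2 - 1) - 12)*(-139) = 1293 + (5/2 - 12)*(-139) = 1293 - 19/2*(-139) = 1293 + 2641/2 = 5227/2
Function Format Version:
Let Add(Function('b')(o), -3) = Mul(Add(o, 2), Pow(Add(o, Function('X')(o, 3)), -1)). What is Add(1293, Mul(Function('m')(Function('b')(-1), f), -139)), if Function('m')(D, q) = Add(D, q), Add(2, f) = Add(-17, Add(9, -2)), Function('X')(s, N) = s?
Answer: Rational(5227, 2) ≈ 2613.5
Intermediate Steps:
f = -12 (f = Add(-2, Add(-17, Add(9, -2))) = Add(-2, Add(-17, 7)) = Add(-2, -10) = -12)
Function('b')(o) = Add(3, Mul(Rational(1, 2), Pow(o, -1), Add(2, o))) (Function('b')(o) = Add(3, Mul(Add(o, 2), Pow(Add(o, o), -1))) = Add(3, Mul(Add(2, o), Pow(Mul(2, o), -1))) = Add(3, Mul(Add(2, o), Mul(Rational(1, 2), Pow(o, -1)))) = Add(3, Mul(Rational(1, 2), Pow(o, -1), Add(2, o))))
Add(1293, Mul(Function('m')(Function('b')(-1), f), -139)) = Add(1293, Mul(Add(Add(Rational(7, 2), Pow(-1, -1)), -12), -139)) = Add(1293, Mul(Add(Add(Rational(7, 2), -1), -12), -139)) = Add(1293, Mul(Add(Rational(5, 2), -12), -139)) = Add(1293, Mul(Rational(-19, 2), -139)) = Add(1293, Rational(2641, 2)) = Rational(5227, 2)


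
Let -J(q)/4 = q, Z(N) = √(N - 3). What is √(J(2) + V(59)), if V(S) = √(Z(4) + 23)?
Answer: √(-8 + 2*√6) ≈ 1.761*I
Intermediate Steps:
Z(N) = √(-3 + N)
J(q) = -4*q
V(S) = 2*√6 (V(S) = √(√(-3 + 4) + 23) = √(√1 + 23) = √(1 + 23) = √24 = 2*√6)
√(J(2) + V(59)) = √(-4*2 + 2*√6) = √(-8 + 2*√6)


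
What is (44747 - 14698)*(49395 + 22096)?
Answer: 2148233059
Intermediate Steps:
(44747 - 14698)*(49395 + 22096) = 30049*71491 = 2148233059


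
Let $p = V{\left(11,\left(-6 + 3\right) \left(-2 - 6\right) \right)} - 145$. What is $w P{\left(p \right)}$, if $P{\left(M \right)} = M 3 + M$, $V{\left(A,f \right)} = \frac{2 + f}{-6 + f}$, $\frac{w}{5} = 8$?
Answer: $- \frac{206720}{9} \approx -22969.0$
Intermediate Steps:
$w = 40$ ($w = 5 \cdot 8 = 40$)
$V{\left(A,f \right)} = \frac{2 + f}{-6 + f}$
$p = - \frac{1292}{9}$ ($p = \frac{2 + \left(-6 + 3\right) \left(-2 - 6\right)}{-6 + \left(-6 + 3\right) \left(-2 - 6\right)} - 145 = \frac{2 - -24}{-6 - -24} - 145 = \frac{2 + 24}{-6 + 24} - 145 = \frac{1}{18} \cdot 26 - 145 = \frac{13}{9} - 145 = - \frac{1292}{9} \approx -143.56$)
$P{\left(M \right)} = 4 M$ ($P{\left(M \right)} = 3 M + M = 4 M$)
$w P{\left(p \right)} = 40 \cdot 4 \left(- \frac{1292}{9}\right) = 40 \left(- \frac{5168}{9}\right) = - \frac{206720}{9}$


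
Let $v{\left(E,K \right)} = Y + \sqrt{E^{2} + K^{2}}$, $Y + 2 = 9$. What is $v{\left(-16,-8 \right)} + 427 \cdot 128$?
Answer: $54663 + 8 \sqrt{5} \approx 54681.0$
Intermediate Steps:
$Y = 7$ ($Y = -2 + 9 = 7$)
$v{\left(E,K \right)} = 7 + \sqrt{E^{2} + K^{2}}$
$v{\left(-16,-8 \right)} + 427 \cdot 128 = \left(7 + \sqrt{\left(-16\right)^{2} + \left(-8\right)^{2}}\right) + 427 \cdot 128 = \left(7 + \sqrt{256 + 64}\right) + 54656 = \left(7 + \sqrt{320}\right) + 54656 = \left(7 + 8 \sqrt{5}\right) + 54656 = 54663 + 8 \sqrt{5}$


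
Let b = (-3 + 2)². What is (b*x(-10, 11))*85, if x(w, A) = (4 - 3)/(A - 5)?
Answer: 85/6 ≈ 14.167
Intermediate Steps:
x(w, A) = 1/(-5 + A)
b = 1 (b = (-1)² = 1)
(b*x(-10, 11))*85 = (1/(-5 + 11))*85 = (1/6)*85 = (1*(⅙))*85 = (⅙)*85 = 85/6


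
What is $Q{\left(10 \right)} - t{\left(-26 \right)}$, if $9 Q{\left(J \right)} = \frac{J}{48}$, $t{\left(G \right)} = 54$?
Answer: $- \frac{11659}{216} \approx -53.977$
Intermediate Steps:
$Q{\left(J \right)} = \frac{J}{432}$ ($Q{\left(J \right)} = \frac{J \frac{1}{48}}{9} = \frac{\frac{1}{48} J}{9} = \frac{J}{432}$)
$Q{\left(10 \right)} - t{\left(-26 \right)} = \frac{1}{432} \cdot 10 - 54 = \frac{5}{216} - 54 = - \frac{11659}{216}$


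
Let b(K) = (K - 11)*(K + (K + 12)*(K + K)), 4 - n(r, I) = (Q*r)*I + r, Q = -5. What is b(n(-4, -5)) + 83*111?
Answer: 2533929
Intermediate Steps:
n(r, I) = 4 - r + 5*I*r (n(r, I) = 4 - ((-5*r)*I + r) = 4 - (-5*I*r + r) = 4 - (r - 5*I*r) = 4 + (-r + 5*I*r) = 4 - r + 5*I*r)
b(K) = (-11 + K)*(K + 2*K*(12 + K)) (b(K) = (-11 + K)*(K + (12 + K)*(2*K)) = (-11 + K)*(K + 2*K*(12 + K)))
b(n(-4, -5)) + 83*111 = (4 - 1*(-4) + 5*(-5)*(-4))*(-275 + 2*(4 - 1*(-4) + 5*(-5)*(-4))² + 3*(4 - 1*(-4) + 5*(-5)*(-4))) + 83*111 = (4 + 4 + 100)*(-275 + 2*(4 + 4 + 100)² + 3*(4 + 4 + 100)) + 9213 = 108*(-275 + 2*108² + 3*108) + 9213 = 108*(-275 + 2*11664 + 324) + 9213 = 108*(-275 + 23328 + 324) + 9213 = 108*23377 + 9213 = 2524716 + 9213 = 2533929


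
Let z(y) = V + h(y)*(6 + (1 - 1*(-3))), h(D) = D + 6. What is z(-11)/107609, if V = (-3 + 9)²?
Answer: -14/107609 ≈ -0.00013010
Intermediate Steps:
h(D) = 6 + D
V = 36 (V = 6² = 36)
z(y) = 96 + 10*y (z(y) = 36 + (6 + y)*(6 + (1 - 1*(-3))) = 36 + (6 + y)*(6 + (1 + 3)) = 36 + (6 + y)*(6 + 4) = 36 + (6 + y)*10 = 36 + (60 + 10*y) = 96 + 10*y)
z(-11)/107609 = (96 + 10*(-11))/107609 = (96 - 110)*(1/107609) = -14*1/107609 = -14/107609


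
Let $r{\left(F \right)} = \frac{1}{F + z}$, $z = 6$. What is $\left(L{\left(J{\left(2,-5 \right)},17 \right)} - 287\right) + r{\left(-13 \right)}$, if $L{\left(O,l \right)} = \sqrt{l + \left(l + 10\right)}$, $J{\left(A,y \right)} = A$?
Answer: $- \frac{2010}{7} + 2 \sqrt{11} \approx -280.51$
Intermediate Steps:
$r{\left(F \right)} = \frac{1}{6 + F}$ ($r{\left(F \right)} = \frac{1}{F + 6} = \frac{1}{6 + F}$)
$L{\left(O,l \right)} = \sqrt{10 + 2 l}$ ($L{\left(O,l \right)} = \sqrt{l + \left(10 + l\right)} = \sqrt{10 + 2 l}$)
$\left(L{\left(J{\left(2,-5 \right)},17 \right)} - 287\right) + r{\left(-13 \right)} = \left(\sqrt{10 + 2 \cdot 17} - 287\right) + \frac{1}{6 - 13} = \left(\sqrt{10 + 34} - 287\right) + \frac{1}{-7} = \left(\sqrt{44} - 287\right) - \frac{1}{7} = \left(2 \sqrt{11} - 287\right) - \frac{1}{7} = \left(-287 + 2 \sqrt{11}\right) - \frac{1}{7} = - \frac{2010}{7} + 2 \sqrt{11}$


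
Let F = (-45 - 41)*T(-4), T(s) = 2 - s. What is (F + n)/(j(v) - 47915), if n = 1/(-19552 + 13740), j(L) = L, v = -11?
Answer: 2998993/278545912 ≈ 0.010767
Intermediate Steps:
F = -516 (F = (-45 - 41)*(2 - 1*(-4)) = -86*(2 + 4) = -86*6 = -516)
n = -1/5812 (n = 1/(-5812) = -1/5812 ≈ -0.00017206)
(F + n)/(j(v) - 47915) = (-516 - 1/5812)/(-11 - 47915) = -2998993/5812/(-47926) = -2998993/5812*(-1/47926) = 2998993/278545912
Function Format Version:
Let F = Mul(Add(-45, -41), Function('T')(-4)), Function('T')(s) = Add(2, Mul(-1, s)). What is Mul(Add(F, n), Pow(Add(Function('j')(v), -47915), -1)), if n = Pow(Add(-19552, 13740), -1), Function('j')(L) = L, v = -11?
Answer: Rational(2998993, 278545912) ≈ 0.010767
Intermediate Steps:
F = -516 (F = Mul(Add(-45, -41), Add(2, Mul(-1, -4))) = Mul(-86, Add(2, 4)) = Mul(-86, 6) = -516)
n = Rational(-1, 5812) (n = Pow(-5812, -1) = Rational(-1, 5812) ≈ -0.00017206)
Mul(Add(F, n), Pow(Add(Function('j')(v), -47915), -1)) = Mul(Add(-516, Rational(-1, 5812)), Pow(Add(-11, -47915), -1)) = Mul(Rational(-2998993, 5812), Pow(-47926, -1)) = Mul(Rational(-2998993, 5812), Rational(-1, 47926)) = Rational(2998993, 278545912)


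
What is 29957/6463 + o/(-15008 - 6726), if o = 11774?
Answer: 287495038/70233421 ≈ 4.0934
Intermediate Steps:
29957/6463 + o/(-15008 - 6726) = 29957/6463 + 11774/(-15008 - 6726) = 29957*(1/6463) + 11774/(-21734) = 29957/6463 + 11774*(-1/21734) = 29957/6463 - 5887/10867 = 287495038/70233421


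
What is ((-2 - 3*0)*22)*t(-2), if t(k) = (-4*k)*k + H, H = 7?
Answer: 396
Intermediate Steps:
t(k) = 7 - 4*k² (t(k) = (-4*k)*k + 7 = -4*k² + 7 = 7 - 4*k²)
((-2 - 3*0)*22)*t(-2) = ((-2 - 3*0)*22)*(7 - 4*(-2)²) = ((-2 + 0)*22)*(7 - 4*4) = (-2*22)*(7 - 16) = -44*(-9) = 396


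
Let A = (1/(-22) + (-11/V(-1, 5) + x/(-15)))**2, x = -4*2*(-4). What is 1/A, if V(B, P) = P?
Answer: 4356/83521 ≈ 0.052155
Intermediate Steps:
x = 32 (x = -8*(-4) = 32)
A = 83521/4356 (A = (1/(-22) + (-11/5 + 32/(-15)))**2 = (-1/22 + (-11*1/5 + 32*(-1/15)))**2 = (-1/22 + (-11/5 - 32/15))**2 = (-1/22 - 13/3)**2 = (-289/66)**2 = 83521/4356 ≈ 19.174)
1/A = 1/(83521/4356) = 4356/83521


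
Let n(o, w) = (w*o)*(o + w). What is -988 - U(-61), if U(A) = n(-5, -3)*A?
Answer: -8308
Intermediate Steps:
n(o, w) = o*w*(o + w) (n(o, w) = (o*w)*(o + w) = o*w*(o + w))
U(A) = -120*A (U(A) = (-5*(-3)*(-5 - 3))*A = (-5*(-3)*(-8))*A = -120*A)
-988 - U(-61) = -988 - (-120)*(-61) = -988 - 1*7320 = -988 - 7320 = -8308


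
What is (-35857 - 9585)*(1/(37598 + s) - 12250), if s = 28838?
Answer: 18491281338279/33218 ≈ 5.5666e+8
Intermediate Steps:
(-35857 - 9585)*(1/(37598 + s) - 12250) = (-35857 - 9585)*(1/(37598 + 28838) - 12250) = -45442*(1/66436 - 12250) = -45442*(-813840999/66436) = 18491281338279/33218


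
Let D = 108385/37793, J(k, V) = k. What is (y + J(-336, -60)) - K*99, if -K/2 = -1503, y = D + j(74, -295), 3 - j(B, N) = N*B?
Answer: -10434425536/37793 ≈ -2.7609e+5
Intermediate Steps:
j(B, N) = 3 - B*N (j(B, N) = 3 - N*B = 3 - B*N)
D = 108385/37793 (D = 108385*(1/37793) = 108385/37793 ≈ 2.8679)
y = 825242954/37793 (y = 108385/37793 + (3 - 1*74*(-295)) = 108385/37793 + (3 + 21830) = 108385/37793 + 21833 = 825242954/37793 ≈ 21836.)
K = 3006 (K = -2*(-1503) = 3006)
(y + J(-336, -60)) - K*99 = (825242954/37793 - 336) - 3006*99 = 812544506/37793 - 1*297594 = 812544506/37793 - 297594 = -10434425536/37793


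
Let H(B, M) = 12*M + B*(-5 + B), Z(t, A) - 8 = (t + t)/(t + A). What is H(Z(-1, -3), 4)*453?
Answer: 140883/4 ≈ 35221.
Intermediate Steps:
Z(t, A) = 8 + 2*t/(A + t) (Z(t, A) = 8 + (t + t)/(t + A) = 8 + (2*t)/(A + t) = 8 + 2*t/(A + t))
H(Z(-1, -3), 4)*453 = ((2*(4*(-3) + 5*(-1))/(-3 - 1))² - 10*(4*(-3) + 5*(-1))/(-3 - 1) + 12*4)*453 = ((2*(-12 - 5)/(-4))² - 10*(-12 - 5)/(-4) + 48)*453 = ((2*(-¼)*(-17))² - 10*(-1)*(-17)/4 + 48)*453 = ((17/2)² - 5*17/2 + 48)*453 = (289/4 - 85/2 + 48)*453 = (311/4)*453 = 140883/4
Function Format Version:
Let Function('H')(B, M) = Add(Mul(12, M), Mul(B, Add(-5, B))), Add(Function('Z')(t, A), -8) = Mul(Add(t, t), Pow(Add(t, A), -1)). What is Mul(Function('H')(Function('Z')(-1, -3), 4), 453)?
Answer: Rational(140883, 4) ≈ 35221.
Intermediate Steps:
Function('Z')(t, A) = Add(8, Mul(2, t, Pow(Add(A, t), -1))) (Function('Z')(t, A) = Add(8, Mul(Add(t, t), Pow(Add(t, A), -1))) = Add(8, Mul(Mul(2, t), Pow(Add(A, t), -1))) = Add(8, Mul(2, t, Pow(Add(A, t), -1))))
Mul(Function('H')(Function('Z')(-1, -3), 4), 453) = Mul(Add(Pow(Mul(2, Pow(Add(-3, -1), -1), Add(Mul(4, -3), Mul(5, -1))), 2), Mul(-5, Mul(2, Pow(Add(-3, -1), -1), Add(Mul(4, -3), Mul(5, -1)))), Mul(12, 4)), 453) = Mul(Add(Pow(Mul(2, Pow(-4, -1), Add(-12, -5)), 2), Mul(-5, Mul(2, Pow(-4, -1), Add(-12, -5))), 48), 453) = Mul(Add(Pow(Mul(2, Rational(-1, 4), -17), 2), Mul(-5, Mul(2, Rational(-1, 4), -17)), 48), 453) = Mul(Add(Pow(Rational(17, 2), 2), Mul(-5, Rational(17, 2)), 48), 453) = Mul(Add(Rational(289, 4), Rational(-85, 2), 48), 453) = Mul(Rational(311, 4), 453) = Rational(140883, 4)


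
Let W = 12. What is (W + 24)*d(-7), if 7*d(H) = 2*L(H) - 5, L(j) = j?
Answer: -684/7 ≈ -97.714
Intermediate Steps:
d(H) = -5/7 + 2*H/7 (d(H) = (2*H - 5)/7 = (-5 + 2*H)/7 = -5/7 + 2*H/7)
(W + 24)*d(-7) = (12 + 24)*(-5/7 + (2/7)*(-7)) = 36*(-5/7 - 2) = 36*(-19/7) = -684/7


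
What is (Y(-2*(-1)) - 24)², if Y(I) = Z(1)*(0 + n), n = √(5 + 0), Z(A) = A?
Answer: (24 - √5)² ≈ 473.67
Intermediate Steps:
n = √5 ≈ 2.2361
Y(I) = √5 (Y(I) = 1*(0 + √5) = 1*√5 = √5)
(Y(-2*(-1)) - 24)² = (√5 - 24)² = (-24 + √5)²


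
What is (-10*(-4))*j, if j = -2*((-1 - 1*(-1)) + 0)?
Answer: 0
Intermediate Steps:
j = 0 (j = -2*((-1 + 1) + 0) = -2*(0 + 0) = -2*0 = 0)
(-10*(-4))*j = -10*(-4)*0 = 40*0 = 0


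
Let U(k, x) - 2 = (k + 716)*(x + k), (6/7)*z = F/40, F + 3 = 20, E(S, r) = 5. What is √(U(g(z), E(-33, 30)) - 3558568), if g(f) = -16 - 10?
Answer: 8*I*√55829 ≈ 1890.3*I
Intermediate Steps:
F = 17 (F = -3 + 20 = 17)
z = 119/240 (z = 7*(17/40)/6 = 7*(17*(1/40))/6 = (7/6)*(17/40) = 119/240 ≈ 0.49583)
g(f) = -26
U(k, x) = 2 + (716 + k)*(k + x) (U(k, x) = 2 + (k + 716)*(x + k) = 2 + (716 + k)*(k + x))
√(U(g(z), E(-33, 30)) - 3558568) = √((2 + (-26)² + 716*(-26) + 716*5 - 26*5) - 3558568) = √((2 + 676 - 18616 + 3580 - 130) - 3558568) = √(-14488 - 3558568) = √(-3573056) = 8*I*√55829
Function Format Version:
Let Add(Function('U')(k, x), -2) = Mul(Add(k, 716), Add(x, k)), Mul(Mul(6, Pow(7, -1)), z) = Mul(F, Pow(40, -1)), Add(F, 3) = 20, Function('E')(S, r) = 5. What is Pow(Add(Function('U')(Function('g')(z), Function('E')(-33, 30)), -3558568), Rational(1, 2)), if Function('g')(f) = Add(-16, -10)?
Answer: Mul(8, I, Pow(55829, Rational(1, 2))) ≈ Mul(1890.3, I)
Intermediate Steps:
F = 17 (F = Add(-3, 20) = 17)
z = Rational(119, 240) (z = Mul(Rational(7, 6), Mul(17, Pow(40, -1))) = Mul(Rational(7, 6), Mul(17, Rational(1, 40))) = Mul(Rational(7, 6), Rational(17, 40)) = Rational(119, 240) ≈ 0.49583)
Function('g')(f) = -26
Function('U')(k, x) = Add(2, Mul(Add(716, k), Add(k, x))) (Function('U')(k, x) = Add(2, Mul(Add(k, 716), Add(x, k))) = Add(2, Mul(Add(716, k), Add(k, x))))
Pow(Add(Function('U')(Function('g')(z), Function('E')(-33, 30)), -3558568), Rational(1, 2)) = Pow(Add(Add(2, Pow(-26, 2), Mul(716, -26), Mul(716, 5), Mul(-26, 5)), -3558568), Rational(1, 2)) = Pow(Add(Add(2, 676, -18616, 3580, -130), -3558568), Rational(1, 2)) = Pow(Add(-14488, -3558568), Rational(1, 2)) = Pow(-3573056, Rational(1, 2)) = Mul(8, I, Pow(55829, Rational(1, 2)))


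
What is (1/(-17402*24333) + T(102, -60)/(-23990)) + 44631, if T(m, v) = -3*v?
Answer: 45337922225343967/1015839435534 ≈ 44631.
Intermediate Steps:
(1/(-17402*24333) + T(102, -60)/(-23990)) + 44631 = (1/(-17402*24333) - 3*(-60)/(-23990)) + 44631 = (-1/17402*1/24333 + 180*(-1/23990)) + 44631 = (-1/423442866 - 18/2399) + 44631 = -7621973987/1015839435534 + 44631 = 45337922225343967/1015839435534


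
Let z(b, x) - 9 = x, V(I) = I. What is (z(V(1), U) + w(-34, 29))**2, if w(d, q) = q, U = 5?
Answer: 1849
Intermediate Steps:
z(b, x) = 9 + x
(z(V(1), U) + w(-34, 29))**2 = ((9 + 5) + 29)**2 = (14 + 29)**2 = 43**2 = 1849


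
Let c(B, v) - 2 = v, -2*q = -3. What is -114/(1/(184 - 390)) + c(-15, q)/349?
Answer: 16391839/698 ≈ 23484.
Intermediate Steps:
q = 3/2 (q = -½*(-3) = 3/2 ≈ 1.5000)
c(B, v) = 2 + v
-114/(1/(184 - 390)) + c(-15, q)/349 = -114/(1/(184 - 390)) + (2 + 3/2)/349 = -114/(1/(-206)) + (7/2)*(1/349) = -114/(-1/206) + 7/698 = -114*(-206) + 7/698 = 23484 + 7/698 = 16391839/698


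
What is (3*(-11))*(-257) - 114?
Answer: 8367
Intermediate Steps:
(3*(-11))*(-257) - 114 = -33*(-257) - 114 = 8481 - 114 = 8367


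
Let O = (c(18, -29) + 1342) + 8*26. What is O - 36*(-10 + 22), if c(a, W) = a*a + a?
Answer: 1460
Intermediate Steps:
c(a, W) = a + a**2 (c(a, W) = a**2 + a = a + a**2)
O = 1892 (O = (18*(1 + 18) + 1342) + 8*26 = (18*19 + 1342) + 208 = (342 + 1342) + 208 = 1684 + 208 = 1892)
O - 36*(-10 + 22) = 1892 - 36*(-10 + 22) = 1892 - 36*12 = 1892 - 1*432 = 1892 - 432 = 1460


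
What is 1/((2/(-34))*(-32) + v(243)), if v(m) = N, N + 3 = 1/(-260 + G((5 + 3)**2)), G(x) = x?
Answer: -3332/3741 ≈ -0.89067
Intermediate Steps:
N = -589/196 (N = -3 + 1/(-260 + (5 + 3)**2) = -3 + 1/(-260 + 8**2) = -3 + 1/(-260 + 64) = -3 + 1/(-196) = -3 - 1/196 = -589/196 ≈ -3.0051)
v(m) = -589/196
1/((2/(-34))*(-32) + v(243)) = 1/((2/(-34))*(-32) - 589/196) = 1/(-1/34*2*(-32) - 589/196) = 1/(-1/17*(-32) - 589/196) = 1/(32/17 - 589/196) = 1/(-3741/3332) = -3332/3741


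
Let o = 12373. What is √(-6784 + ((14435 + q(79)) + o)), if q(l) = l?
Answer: √20103 ≈ 141.79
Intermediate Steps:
√(-6784 + ((14435 + q(79)) + o)) = √(-6784 + ((14435 + 79) + 12373)) = √(-6784 + (14514 + 12373)) = √(-6784 + 26887) = √20103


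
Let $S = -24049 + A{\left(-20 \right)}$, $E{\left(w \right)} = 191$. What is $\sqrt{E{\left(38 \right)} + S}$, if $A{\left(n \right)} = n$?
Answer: $i \sqrt{23878} \approx 154.53 i$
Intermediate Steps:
$S = -24069$ ($S = -24049 - 20 = -24069$)
$\sqrt{E{\left(38 \right)} + S} = \sqrt{191 - 24069} = \sqrt{-23878} = i \sqrt{23878}$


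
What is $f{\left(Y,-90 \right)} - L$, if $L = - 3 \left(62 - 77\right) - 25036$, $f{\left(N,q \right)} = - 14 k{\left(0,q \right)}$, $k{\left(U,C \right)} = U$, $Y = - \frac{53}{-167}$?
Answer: $24991$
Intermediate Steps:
$Y = \frac{53}{167}$ ($Y = \left(-53\right) \left(- \frac{1}{167}\right) = \frac{53}{167} \approx 0.31737$)
$f{\left(N,q \right)} = 0$ ($f{\left(N,q \right)} = \left(-14\right) 0 = 0$)
$L = -24991$ ($L = \left(-3\right) \left(-15\right) - 25036 = 45 - 25036 = -24991$)
$f{\left(Y,-90 \right)} - L = 0 - -24991 = 0 + 24991 = 24991$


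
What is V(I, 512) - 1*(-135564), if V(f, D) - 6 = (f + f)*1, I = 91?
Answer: 135752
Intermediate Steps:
V(f, D) = 6 + 2*f (V(f, D) = 6 + (f + f)*1 = 6 + (2*f)*1 = 6 + 2*f)
V(I, 512) - 1*(-135564) = (6 + 2*91) - 1*(-135564) = (6 + 182) + 135564 = 188 + 135564 = 135752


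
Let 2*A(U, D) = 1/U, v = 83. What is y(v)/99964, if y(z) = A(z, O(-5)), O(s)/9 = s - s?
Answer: 1/16594024 ≈ 6.0263e-8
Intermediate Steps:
O(s) = 0 (O(s) = 9*(s - s) = 9*0 = 0)
A(U, D) = 1/(2*U)
y(z) = 1/(2*z)
y(v)/99964 = ((½)/83)/99964 = ((½)*(1/83))*(1/99964) = (1/166)*(1/99964) = 1/16594024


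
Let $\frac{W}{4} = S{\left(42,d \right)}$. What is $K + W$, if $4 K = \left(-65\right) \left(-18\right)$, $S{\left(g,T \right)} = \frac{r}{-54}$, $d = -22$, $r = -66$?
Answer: $\frac{5353}{18} \approx 297.39$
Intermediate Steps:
$S{\left(g,T \right)} = \frac{11}{9}$ ($S{\left(g,T \right)} = - \frac{66}{-54} = \left(-66\right) \left(- \frac{1}{54}\right) = \frac{11}{9}$)
$K = \frac{585}{2}$ ($K = \frac{\left(-65\right) \left(-18\right)}{4} = \frac{1}{4} \cdot 1170 = \frac{585}{2} \approx 292.5$)
$W = \frac{44}{9}$ ($W = 4 \cdot \frac{11}{9} = \frac{44}{9} \approx 4.8889$)
$K + W = \frac{585}{2} + \frac{44}{9} = \frac{5353}{18}$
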